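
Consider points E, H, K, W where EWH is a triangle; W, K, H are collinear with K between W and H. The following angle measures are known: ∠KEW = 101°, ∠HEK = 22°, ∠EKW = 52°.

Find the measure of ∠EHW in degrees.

1. ∠EKH = 128°  [linear pair at K on WH]
2. ∠EHK = 30°  [△EKH]
3. ∠EHW = 30°  [K on ray HW]

∠EHW = 30°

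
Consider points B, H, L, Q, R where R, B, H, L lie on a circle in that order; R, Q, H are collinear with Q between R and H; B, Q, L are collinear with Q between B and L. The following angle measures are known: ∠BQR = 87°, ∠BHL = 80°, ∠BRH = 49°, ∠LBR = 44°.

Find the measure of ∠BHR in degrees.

∠BHR = 36°

1. ∠BRL = 100°  [cyclic RBHL, opposite ∠R+∠H]
2. ∠BLR = 36°  [△RBL]
3. ∠BHR = 36°  [same arc RB]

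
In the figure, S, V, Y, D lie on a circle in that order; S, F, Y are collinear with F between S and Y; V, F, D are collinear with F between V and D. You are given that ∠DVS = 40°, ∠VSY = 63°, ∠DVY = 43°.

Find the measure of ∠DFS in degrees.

∠DFS = 103°

1. ∠DYS = 40°  [same arc SD]
2. ∠VDY = 63°  [same arc VY]
3. ∠DFY = 77°  [△YFD]
4. ∠DFS = 103°  [linear pair at F on SY]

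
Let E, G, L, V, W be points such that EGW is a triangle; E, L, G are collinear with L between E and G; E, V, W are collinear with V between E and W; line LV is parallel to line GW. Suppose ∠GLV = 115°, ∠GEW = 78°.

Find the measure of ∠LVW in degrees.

1. ∠ELV = 65°  [linear pair at L on EG]
2. ∠LEV = 78°  [L on EG, V on EW]
3. ∠EVL = 37°  [△ELV]
4. ∠LVW = 143°  [linear pair at V on EW]

∠LVW = 143°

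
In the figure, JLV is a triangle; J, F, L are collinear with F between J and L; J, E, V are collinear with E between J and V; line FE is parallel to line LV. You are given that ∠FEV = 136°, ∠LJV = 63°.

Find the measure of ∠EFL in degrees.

∠EFL = 107°

1. ∠FEJ = 44°  [linear pair at E on JV]
2. ∠EJF = 63°  [F on JL, E on JV]
3. ∠EFJ = 73°  [△JFE]
4. ∠EFL = 107°  [linear pair at F on JL]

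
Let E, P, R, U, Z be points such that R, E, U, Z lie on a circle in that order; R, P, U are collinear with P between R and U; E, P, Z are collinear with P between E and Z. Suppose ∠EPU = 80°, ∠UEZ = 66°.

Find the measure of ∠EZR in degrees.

∠EZR = 34°

1. ∠RPZ = 80°  [vertical angles at P]
2. ∠URZ = 66°  [same arc UZ]
3. ∠EZR = 34°  [△RPZ]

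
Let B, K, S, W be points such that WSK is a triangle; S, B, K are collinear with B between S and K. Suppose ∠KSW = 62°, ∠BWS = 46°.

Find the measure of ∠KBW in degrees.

1. ∠BSW = 62°  [B on ray SK]
2. ∠SBW = 72°  [△WSB]
3. ∠KBW = 108°  [linear pair at B on SK]

∠KBW = 108°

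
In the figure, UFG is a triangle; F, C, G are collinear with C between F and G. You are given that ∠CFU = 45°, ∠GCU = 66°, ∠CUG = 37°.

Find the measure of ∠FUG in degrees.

1. ∠GFU = 45°  [C on ray FG]
2. ∠CGU = 77°  [△UCG]
3. ∠FGU = 77°  [C on ray GF]
4. ∠FUG = 58°  [△UFG]

∠FUG = 58°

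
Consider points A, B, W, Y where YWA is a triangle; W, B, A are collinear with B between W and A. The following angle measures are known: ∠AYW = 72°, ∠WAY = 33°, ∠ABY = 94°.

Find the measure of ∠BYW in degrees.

1. ∠AWY = 75°  [△YWA]
2. ∠WBY = 86°  [linear pair at B on WA]
3. ∠BWY = 75°  [B on ray WA]
4. ∠BYW = 19°  [△YWB]

∠BYW = 19°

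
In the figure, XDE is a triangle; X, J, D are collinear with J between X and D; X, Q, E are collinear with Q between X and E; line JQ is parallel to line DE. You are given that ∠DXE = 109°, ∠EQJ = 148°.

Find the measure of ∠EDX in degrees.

1. ∠JXQ = 109°  [J on XD, Q on XE]
2. ∠JQX = 32°  [linear pair at Q on XE]
3. ∠QJX = 39°  [△XJQ]
4. ∠EDX = 39°  [JQ∥DE, corresponding at J]

∠EDX = 39°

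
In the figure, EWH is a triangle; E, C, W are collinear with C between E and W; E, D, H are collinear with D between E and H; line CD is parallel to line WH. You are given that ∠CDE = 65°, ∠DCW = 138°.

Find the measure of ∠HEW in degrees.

∠HEW = 73°

1. ∠DCE = 42°  [linear pair at C on EW]
2. ∠CED = 73°  [△ECD]
3. ∠HEW = 73°  [C on EW, D on EH]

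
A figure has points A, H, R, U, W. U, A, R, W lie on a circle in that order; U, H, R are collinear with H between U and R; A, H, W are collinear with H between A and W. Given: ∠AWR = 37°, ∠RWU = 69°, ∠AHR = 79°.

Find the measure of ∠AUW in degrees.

∠AUW = 106°

1. ∠AUR = 37°  [same arc AR]
2. ∠RAU = 111°  [cyclic UARW, opposite ∠A+∠W]
3. ∠AHU = 101°  [linear pair at H on UR]
4. ∠ARU = 32°  [△UAR]
5. ∠UAW = 42°  [△UHA]
6. ∠AWU = 32°  [same arc UA]
7. ∠AUW = 106°  [△UAW]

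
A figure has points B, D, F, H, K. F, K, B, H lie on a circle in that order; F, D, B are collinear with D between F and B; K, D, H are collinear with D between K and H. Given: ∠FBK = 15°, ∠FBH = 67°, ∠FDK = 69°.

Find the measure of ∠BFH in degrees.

1. ∠FHK = 15°  [same arc FK]
2. ∠BDH = 69°  [vertical angles at D]
3. ∠FDH = 111°  [linear pair at D on FB]
4. ∠BFH = 54°  [△FDH]

∠BFH = 54°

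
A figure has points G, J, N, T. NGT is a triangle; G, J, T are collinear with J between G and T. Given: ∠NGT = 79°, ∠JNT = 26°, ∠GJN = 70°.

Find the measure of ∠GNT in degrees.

∠GNT = 57°

1. ∠NJT = 110°  [linear pair at J on GT]
2. ∠JTN = 44°  [△NJT]
3. ∠GTN = 44°  [J on ray TG]
4. ∠GNT = 57°  [△NGT]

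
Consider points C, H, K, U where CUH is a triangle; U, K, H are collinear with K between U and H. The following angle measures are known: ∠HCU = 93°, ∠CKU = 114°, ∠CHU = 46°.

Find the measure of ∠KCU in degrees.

∠KCU = 25°

1. ∠CUH = 41°  [△CUH]
2. ∠CUK = 41°  [K on ray UH]
3. ∠KCU = 25°  [△CUK]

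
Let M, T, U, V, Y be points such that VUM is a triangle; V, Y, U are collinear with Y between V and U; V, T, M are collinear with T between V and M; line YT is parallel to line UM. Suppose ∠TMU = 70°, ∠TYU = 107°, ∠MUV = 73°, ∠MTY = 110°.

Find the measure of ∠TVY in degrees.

1. ∠TYV = 73°  [linear pair at Y on VU]
2. ∠VTY = 70°  [linear pair at T on VM]
3. ∠TVY = 37°  [△VYT]

∠TVY = 37°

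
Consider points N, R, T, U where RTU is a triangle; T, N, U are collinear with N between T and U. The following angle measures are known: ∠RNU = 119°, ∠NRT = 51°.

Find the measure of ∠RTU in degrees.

∠RTU = 68°

1. ∠RNT = 61°  [linear pair at N on TU]
2. ∠NTR = 68°  [△RTN]
3. ∠RTU = 68°  [N on ray TU]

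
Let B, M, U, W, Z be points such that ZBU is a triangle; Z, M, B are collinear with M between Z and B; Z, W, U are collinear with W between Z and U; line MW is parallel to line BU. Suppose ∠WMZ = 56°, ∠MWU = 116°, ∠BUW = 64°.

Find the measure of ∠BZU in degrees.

1. ∠UBZ = 56°  [MW∥BU, corresponding at M]
2. ∠BUZ = 64°  [W on ray UZ]
3. ∠BZU = 60°  [△ZBU]

∠BZU = 60°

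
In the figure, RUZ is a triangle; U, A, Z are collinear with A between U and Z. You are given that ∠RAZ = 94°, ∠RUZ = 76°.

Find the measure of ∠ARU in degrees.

1. ∠RAU = 86°  [linear pair at A on UZ]
2. ∠AUR = 76°  [A on ray UZ]
3. ∠ARU = 18°  [△RUA]

∠ARU = 18°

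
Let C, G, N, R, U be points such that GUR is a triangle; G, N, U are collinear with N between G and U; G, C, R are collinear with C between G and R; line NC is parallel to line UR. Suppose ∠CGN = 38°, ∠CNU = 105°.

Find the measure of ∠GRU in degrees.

1. ∠CNG = 75°  [linear pair at N on GU]
2. ∠GCN = 67°  [△GNC]
3. ∠GRU = 67°  [NC∥UR, corresponding at C]

∠GRU = 67°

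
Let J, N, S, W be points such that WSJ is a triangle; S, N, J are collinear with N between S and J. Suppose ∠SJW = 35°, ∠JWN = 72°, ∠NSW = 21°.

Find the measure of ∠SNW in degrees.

∠SNW = 107°

1. ∠NJW = 35°  [N on ray JS]
2. ∠JNW = 73°  [△WNJ]
3. ∠SNW = 107°  [linear pair at N on SJ]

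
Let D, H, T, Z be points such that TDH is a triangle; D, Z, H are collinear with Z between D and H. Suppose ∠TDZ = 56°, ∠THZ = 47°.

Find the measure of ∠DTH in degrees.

∠DTH = 77°

1. ∠HDT = 56°  [Z on ray DH]
2. ∠DHT = 47°  [Z on ray HD]
3. ∠DTH = 77°  [△TDH]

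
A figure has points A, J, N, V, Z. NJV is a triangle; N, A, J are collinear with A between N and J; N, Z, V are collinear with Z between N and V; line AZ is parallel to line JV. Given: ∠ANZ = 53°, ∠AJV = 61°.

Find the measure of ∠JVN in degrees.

1. ∠JNV = 53°  [A on NJ, Z on NV]
2. ∠NJV = 61°  [A on ray JN]
3. ∠JVN = 66°  [△NJV]

∠JVN = 66°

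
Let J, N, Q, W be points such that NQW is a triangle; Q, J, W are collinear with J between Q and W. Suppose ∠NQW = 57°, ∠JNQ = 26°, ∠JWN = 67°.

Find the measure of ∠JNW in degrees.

∠JNW = 30°

1. ∠JQN = 57°  [J on ray QW]
2. ∠NJQ = 97°  [△NQJ]
3. ∠NJW = 83°  [linear pair at J on QW]
4. ∠JNW = 30°  [△NJW]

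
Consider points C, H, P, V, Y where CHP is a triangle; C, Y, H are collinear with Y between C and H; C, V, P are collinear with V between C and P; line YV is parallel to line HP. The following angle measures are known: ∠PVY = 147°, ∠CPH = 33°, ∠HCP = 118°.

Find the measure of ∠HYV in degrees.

1. ∠CVY = 33°  [linear pair at V on CP]
2. ∠VCY = 118°  [Y on CH, V on CP]
3. ∠CYV = 29°  [△CYV]
4. ∠HYV = 151°  [linear pair at Y on CH]

∠HYV = 151°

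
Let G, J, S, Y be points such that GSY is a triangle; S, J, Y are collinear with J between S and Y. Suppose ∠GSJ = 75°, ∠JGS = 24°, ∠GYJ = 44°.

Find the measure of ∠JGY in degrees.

∠JGY = 37°

1. ∠GJS = 81°  [△GSJ]
2. ∠GJY = 99°  [linear pair at J on SY]
3. ∠JGY = 37°  [△GJY]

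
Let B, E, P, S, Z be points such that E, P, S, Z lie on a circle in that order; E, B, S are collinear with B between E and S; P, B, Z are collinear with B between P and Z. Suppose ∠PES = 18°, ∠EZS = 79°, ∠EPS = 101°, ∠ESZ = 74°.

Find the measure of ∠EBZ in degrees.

1. ∠ESP = 61°  [△EPS]
2. ∠SEZ = 27°  [△ESZ]
3. ∠EZP = 61°  [same arc EP]
4. ∠EBZ = 92°  [△EBZ]

∠EBZ = 92°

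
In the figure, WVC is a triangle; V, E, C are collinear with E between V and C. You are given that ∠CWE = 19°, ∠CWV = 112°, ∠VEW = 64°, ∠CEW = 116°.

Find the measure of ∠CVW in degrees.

1. ∠ECW = 45°  [△WEC]
2. ∠VCW = 45°  [E on ray CV]
3. ∠CVW = 23°  [△WVC]

∠CVW = 23°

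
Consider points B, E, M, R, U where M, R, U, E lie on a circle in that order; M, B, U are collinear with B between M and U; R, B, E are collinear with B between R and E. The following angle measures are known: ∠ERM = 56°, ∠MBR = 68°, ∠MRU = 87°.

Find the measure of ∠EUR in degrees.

1. ∠EUM = 56°  [same arc ME]
2. ∠RMU = 56°  [△MBR]
3. ∠EBU = 68°  [vertical angles at B]
4. ∠RBU = 112°  [linear pair at B on MU]
5. ∠MUR = 37°  [△MRU]
6. ∠REU = 56°  [△UBE]
7. ∠ERU = 31°  [△RBU]
8. ∠EUR = 93°  [△RUE]

∠EUR = 93°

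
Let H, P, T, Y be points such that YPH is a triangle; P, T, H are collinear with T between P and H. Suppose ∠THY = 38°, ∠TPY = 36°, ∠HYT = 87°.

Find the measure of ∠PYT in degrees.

∠PYT = 19°

1. ∠HTY = 55°  [△YTH]
2. ∠PTY = 125°  [linear pair at T on PH]
3. ∠PYT = 19°  [△YPT]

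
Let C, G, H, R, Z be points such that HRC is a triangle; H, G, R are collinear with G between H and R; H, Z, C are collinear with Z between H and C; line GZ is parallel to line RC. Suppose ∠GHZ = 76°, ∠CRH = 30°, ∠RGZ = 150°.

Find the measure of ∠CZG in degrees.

1. ∠CHR = 76°  [G on HR, Z on HC]
2. ∠HCR = 74°  [△HRC]
3. ∠GZH = 74°  [GZ∥RC, corresponding at Z]
4. ∠CZG = 106°  [linear pair at Z on HC]

∠CZG = 106°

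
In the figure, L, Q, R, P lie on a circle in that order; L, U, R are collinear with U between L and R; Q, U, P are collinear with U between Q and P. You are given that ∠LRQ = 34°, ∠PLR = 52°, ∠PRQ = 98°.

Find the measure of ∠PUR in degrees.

∠PUR = 86°

1. ∠LPQ = 34°  [same arc LQ]
2. ∠LUP = 94°  [△LUP]
3. ∠PUR = 86°  [linear pair at U on LR]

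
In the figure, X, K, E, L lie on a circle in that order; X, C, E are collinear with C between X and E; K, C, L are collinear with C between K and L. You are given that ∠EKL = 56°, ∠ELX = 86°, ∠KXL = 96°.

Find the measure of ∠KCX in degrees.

1. ∠EXL = 56°  [same arc EL]
2. ∠LEX = 38°  [△XEL]
3. ∠KEL = 84°  [cyclic XKEL, opposite ∠X+∠E]
4. ∠LKX = 38°  [same arc XL]
5. ∠ELK = 40°  [△KEL]
6. ∠EXK = 40°  [same arc KE]
7. ∠KCX = 102°  [△XCK]

∠KCX = 102°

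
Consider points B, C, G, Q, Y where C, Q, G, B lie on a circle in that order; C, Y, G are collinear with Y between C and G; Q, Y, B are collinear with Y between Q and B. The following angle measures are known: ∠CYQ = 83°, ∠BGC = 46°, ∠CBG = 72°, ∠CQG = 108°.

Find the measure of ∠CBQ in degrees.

∠CBQ = 21°

1. ∠BYG = 83°  [vertical angles at Y]
2. ∠BCG = 62°  [△CGB]
3. ∠BYC = 97°  [linear pair at Y on CG]
4. ∠CBQ = 21°  [△CYB]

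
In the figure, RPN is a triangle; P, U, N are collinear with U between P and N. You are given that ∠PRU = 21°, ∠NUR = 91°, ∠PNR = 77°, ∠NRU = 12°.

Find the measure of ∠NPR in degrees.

1. ∠PUR = 89°  [linear pair at U on PN]
2. ∠RPU = 70°  [△RPU]
3. ∠NPR = 70°  [U on ray PN]

∠NPR = 70°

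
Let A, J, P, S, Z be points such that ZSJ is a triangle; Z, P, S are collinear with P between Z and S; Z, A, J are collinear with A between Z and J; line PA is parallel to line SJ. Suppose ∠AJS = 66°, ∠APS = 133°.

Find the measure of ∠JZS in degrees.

∠JZS = 67°

1. ∠SJZ = 66°  [A on ray JZ]
2. ∠APZ = 47°  [linear pair at P on ZS]
3. ∠PAZ = 66°  [PA∥SJ, corresponding at A]
4. ∠AZP = 67°  [△ZPA]
5. ∠JZS = 67°  [P on ZS, A on ZJ]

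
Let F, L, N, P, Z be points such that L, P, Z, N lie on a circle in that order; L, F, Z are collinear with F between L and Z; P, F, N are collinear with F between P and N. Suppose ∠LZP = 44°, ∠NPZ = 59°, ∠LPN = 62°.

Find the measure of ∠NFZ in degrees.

1. ∠LNP = 44°  [same arc LP]
2. ∠NLZ = 59°  [same arc ZN]
3. ∠LFN = 77°  [△LFN]
4. ∠NFZ = 103°  [linear pair at F on LZ]

∠NFZ = 103°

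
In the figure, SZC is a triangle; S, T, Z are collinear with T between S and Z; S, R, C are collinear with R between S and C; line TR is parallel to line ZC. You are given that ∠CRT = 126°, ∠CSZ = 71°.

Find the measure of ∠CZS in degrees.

∠CZS = 55°

1. ∠SRT = 54°  [linear pair at R on SC]
2. ∠RST = 71°  [T on SZ, R on SC]
3. ∠RTS = 55°  [△STR]
4. ∠CZS = 55°  [TR∥ZC, corresponding at T]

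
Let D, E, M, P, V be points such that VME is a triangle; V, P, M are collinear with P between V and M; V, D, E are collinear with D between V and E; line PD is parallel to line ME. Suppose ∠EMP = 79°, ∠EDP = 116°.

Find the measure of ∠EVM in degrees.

∠EVM = 37°

1. ∠EMV = 79°  [P on ray MV]
2. ∠PDV = 64°  [linear pair at D on VE]
3. ∠DPV = 79°  [PD∥ME, corresponding at P]
4. ∠DVP = 37°  [△VPD]
5. ∠EVM = 37°  [P on VM, D on VE]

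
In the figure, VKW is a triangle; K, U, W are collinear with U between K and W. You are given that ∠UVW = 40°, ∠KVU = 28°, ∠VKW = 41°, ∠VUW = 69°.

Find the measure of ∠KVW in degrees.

1. ∠UWV = 71°  [△VUW]
2. ∠KWV = 71°  [U on ray WK]
3. ∠KVW = 68°  [△VKW]

∠KVW = 68°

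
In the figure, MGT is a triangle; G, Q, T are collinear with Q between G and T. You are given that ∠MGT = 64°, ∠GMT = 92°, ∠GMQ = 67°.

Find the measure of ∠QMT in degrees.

1. ∠GTM = 24°  [△MGT]
2. ∠MGQ = 64°  [Q on ray GT]
3. ∠GQM = 49°  [△MGQ]
4. ∠MTQ = 24°  [Q on ray TG]
5. ∠MQT = 131°  [linear pair at Q on GT]
6. ∠QMT = 25°  [△MQT]

∠QMT = 25°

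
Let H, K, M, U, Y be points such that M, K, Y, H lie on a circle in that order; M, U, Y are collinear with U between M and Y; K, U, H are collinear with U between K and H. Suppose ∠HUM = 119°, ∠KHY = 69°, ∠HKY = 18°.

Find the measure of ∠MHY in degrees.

∠MHY = 112°

1. ∠HUY = 61°  [linear pair at U on MY]
2. ∠HYM = 50°  [△YUH]
3. ∠HMY = 18°  [same arc YH]
4. ∠MHY = 112°  [△MYH]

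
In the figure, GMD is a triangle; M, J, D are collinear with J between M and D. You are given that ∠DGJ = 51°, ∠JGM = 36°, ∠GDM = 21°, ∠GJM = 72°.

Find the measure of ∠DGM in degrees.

1. ∠GMJ = 72°  [△GMJ]
2. ∠DMG = 72°  [J on ray MD]
3. ∠DGM = 87°  [△GMD]

∠DGM = 87°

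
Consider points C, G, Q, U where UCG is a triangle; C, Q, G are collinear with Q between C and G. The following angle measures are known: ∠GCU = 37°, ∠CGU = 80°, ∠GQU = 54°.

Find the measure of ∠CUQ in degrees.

1. ∠QCU = 37°  [Q on ray CG]
2. ∠CQU = 126°  [linear pair at Q on CG]
3. ∠CUQ = 17°  [△UCQ]

∠CUQ = 17°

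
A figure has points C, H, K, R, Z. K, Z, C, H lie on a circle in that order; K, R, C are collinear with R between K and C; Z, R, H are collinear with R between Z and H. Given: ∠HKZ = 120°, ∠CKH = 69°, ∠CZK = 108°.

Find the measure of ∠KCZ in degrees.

1. ∠HCZ = 60°  [cyclic KZCH, opposite ∠K+∠C]
2. ∠CZH = 69°  [same arc CH]
3. ∠CHZ = 51°  [△ZCH]
4. ∠CKZ = 51°  [same arc ZC]
5. ∠KCZ = 21°  [△KZC]

∠KCZ = 21°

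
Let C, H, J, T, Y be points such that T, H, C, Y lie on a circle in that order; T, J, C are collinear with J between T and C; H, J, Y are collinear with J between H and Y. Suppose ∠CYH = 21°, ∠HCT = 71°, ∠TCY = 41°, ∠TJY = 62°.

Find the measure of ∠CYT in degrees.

∠CYT = 92°

1. ∠CTH = 21°  [same arc HC]
2. ∠CHT = 88°  [△THC]
3. ∠CYT = 92°  [cyclic THCY, opposite ∠H+∠Y]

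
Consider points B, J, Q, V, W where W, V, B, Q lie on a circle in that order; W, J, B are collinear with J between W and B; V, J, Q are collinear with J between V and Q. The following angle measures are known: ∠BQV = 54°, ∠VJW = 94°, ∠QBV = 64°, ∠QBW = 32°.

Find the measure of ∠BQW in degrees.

1. ∠BVQ = 62°  [△VBQ]
2. ∠BWQ = 62°  [same arc BQ]
3. ∠BQW = 86°  [△WBQ]

∠BQW = 86°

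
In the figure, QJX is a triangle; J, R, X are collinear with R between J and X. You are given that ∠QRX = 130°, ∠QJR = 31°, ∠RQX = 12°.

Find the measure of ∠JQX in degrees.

1. ∠QXR = 38°  [△QRX]
2. ∠QJX = 31°  [R on ray JX]
3. ∠JXQ = 38°  [R on ray XJ]
4. ∠JQX = 111°  [△QJX]

∠JQX = 111°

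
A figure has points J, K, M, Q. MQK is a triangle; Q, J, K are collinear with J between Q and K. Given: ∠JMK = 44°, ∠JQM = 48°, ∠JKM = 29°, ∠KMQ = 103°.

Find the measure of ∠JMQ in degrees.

1. ∠KJM = 107°  [△MJK]
2. ∠MJQ = 73°  [linear pair at J on QK]
3. ∠JMQ = 59°  [△MQJ]

∠JMQ = 59°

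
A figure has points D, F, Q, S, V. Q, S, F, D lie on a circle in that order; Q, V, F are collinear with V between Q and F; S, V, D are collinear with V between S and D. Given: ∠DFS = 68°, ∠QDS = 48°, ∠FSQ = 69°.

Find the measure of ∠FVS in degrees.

∠FVS = 83°

1. ∠DQS = 112°  [cyclic QSFD, opposite ∠Q+∠F]
2. ∠QFS = 48°  [same arc QS]
3. ∠DSQ = 20°  [△QSD]
4. ∠FQS = 63°  [△QSF]
5. ∠QVS = 97°  [△QVS]
6. ∠FVS = 83°  [linear pair at V on QF]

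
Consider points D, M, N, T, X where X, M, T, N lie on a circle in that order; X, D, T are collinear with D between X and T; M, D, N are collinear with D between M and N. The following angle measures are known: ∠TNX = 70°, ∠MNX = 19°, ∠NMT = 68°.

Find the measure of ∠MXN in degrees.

∠MXN = 119°

1. ∠TMX = 110°  [cyclic XMTN, opposite ∠M+∠N]
2. ∠MTX = 19°  [same arc XM]
3. ∠MDT = 93°  [△MDT]
4. ∠MXT = 51°  [△XMT]
5. ∠MDX = 87°  [linear pair at D on XT]
6. ∠NMX = 42°  [△XDM]
7. ∠MXN = 119°  [△XMN]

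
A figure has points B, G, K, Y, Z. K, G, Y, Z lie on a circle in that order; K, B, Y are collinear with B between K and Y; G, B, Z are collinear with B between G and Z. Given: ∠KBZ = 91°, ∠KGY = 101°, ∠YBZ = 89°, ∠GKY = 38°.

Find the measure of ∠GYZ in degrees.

∠GYZ = 94°

1. ∠GBY = 91°  [vertical angles at B]
2. ∠GYK = 41°  [△KGY]
3. ∠GZY = 38°  [same arc GY]
4. ∠YGZ = 48°  [△GBY]
5. ∠GYZ = 94°  [△GYZ]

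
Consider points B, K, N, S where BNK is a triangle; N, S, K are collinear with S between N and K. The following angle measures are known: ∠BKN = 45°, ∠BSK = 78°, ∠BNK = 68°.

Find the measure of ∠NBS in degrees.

1. ∠BSN = 102°  [linear pair at S on NK]
2. ∠BNS = 68°  [S on ray NK]
3. ∠NBS = 10°  [△BNS]

∠NBS = 10°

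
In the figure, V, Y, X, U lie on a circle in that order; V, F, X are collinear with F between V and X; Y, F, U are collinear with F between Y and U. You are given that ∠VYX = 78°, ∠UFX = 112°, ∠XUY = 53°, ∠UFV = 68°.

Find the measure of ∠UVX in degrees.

∠UVX = 63°

1. ∠VUX = 102°  [cyclic VYXU, opposite ∠Y+∠U]
2. ∠UXV = 15°  [△XFU]
3. ∠UVX = 63°  [△VXU]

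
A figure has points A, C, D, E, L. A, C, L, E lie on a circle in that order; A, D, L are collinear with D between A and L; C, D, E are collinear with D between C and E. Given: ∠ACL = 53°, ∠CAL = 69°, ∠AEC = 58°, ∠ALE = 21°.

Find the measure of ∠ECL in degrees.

1. ∠AEL = 127°  [cyclic ACLE, opposite ∠C+∠E]
2. ∠EAL = 32°  [△ALE]
3. ∠ECL = 32°  [same arc LE]

∠ECL = 32°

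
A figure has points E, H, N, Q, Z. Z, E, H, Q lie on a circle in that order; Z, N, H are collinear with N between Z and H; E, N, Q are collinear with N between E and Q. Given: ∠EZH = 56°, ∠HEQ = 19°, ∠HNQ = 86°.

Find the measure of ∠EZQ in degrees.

∠EZQ = 75°

1. ∠EQH = 56°  [same arc EH]
2. ∠EHQ = 105°  [△EHQ]
3. ∠EZQ = 75°  [cyclic ZEHQ, opposite ∠Z+∠H]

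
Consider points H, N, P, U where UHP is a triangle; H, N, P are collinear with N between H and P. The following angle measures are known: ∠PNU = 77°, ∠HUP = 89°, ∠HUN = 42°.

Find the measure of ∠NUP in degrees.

1. ∠HNU = 103°  [linear pair at N on HP]
2. ∠NHU = 35°  [△UHN]
3. ∠PHU = 35°  [N on ray HP]
4. ∠HPU = 56°  [△UHP]
5. ∠NPU = 56°  [N on ray PH]
6. ∠NUP = 47°  [△UNP]

∠NUP = 47°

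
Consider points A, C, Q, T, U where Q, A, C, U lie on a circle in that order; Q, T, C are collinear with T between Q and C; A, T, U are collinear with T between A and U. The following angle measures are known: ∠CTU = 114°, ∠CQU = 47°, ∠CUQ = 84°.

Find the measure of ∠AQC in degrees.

1. ∠ATQ = 114°  [vertical angles at T]
2. ∠CAU = 47°  [same arc CU]
3. ∠CAQ = 96°  [cyclic QACU, opposite ∠A+∠U]
4. ∠ATC = 66°  [linear pair at T on QC]
5. ∠ACQ = 67°  [△ATC]
6. ∠AQC = 17°  [△QAC]

∠AQC = 17°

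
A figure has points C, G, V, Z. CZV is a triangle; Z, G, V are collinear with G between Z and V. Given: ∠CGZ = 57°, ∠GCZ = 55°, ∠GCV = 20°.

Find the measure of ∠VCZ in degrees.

1. ∠CZG = 68°  [△CZG]
2. ∠CGV = 123°  [linear pair at G on ZV]
3. ∠CVG = 37°  [△CGV]
4. ∠CZV = 68°  [G on ray ZV]
5. ∠CVZ = 37°  [G on ray VZ]
6. ∠VCZ = 75°  [△CZV]

∠VCZ = 75°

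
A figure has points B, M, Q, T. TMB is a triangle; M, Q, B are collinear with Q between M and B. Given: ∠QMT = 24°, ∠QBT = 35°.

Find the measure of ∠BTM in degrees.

1. ∠BMT = 24°  [Q on ray MB]
2. ∠MBT = 35°  [Q on ray BM]
3. ∠BTM = 121°  [△TMB]

∠BTM = 121°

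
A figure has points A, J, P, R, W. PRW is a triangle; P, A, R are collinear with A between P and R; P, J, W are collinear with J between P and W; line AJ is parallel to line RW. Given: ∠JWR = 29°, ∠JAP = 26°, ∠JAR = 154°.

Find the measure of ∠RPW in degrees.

1. ∠PWR = 29°  [J on ray WP]
2. ∠PRW = 26°  [AJ∥RW, corresponding at A]
3. ∠RPW = 125°  [△PRW]

∠RPW = 125°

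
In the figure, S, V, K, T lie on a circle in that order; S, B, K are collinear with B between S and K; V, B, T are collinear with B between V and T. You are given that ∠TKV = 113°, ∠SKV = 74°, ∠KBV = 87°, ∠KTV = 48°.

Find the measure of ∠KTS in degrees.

1. ∠TSV = 67°  [cyclic SVKT, opposite ∠S+∠K]
2. ∠KVT = 19°  [△VKT]
3. ∠STV = 74°  [same arc SV]
4. ∠SVT = 39°  [△SVT]
5. ∠KST = 19°  [same arc KT]
6. ∠SKT = 39°  [same arc ST]
7. ∠KTS = 122°  [△SKT]

∠KTS = 122°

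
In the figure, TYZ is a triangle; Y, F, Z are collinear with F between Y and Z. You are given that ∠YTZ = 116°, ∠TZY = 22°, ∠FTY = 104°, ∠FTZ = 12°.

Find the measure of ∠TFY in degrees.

1. ∠FZT = 22°  [F on ray ZY]
2. ∠TFZ = 146°  [△TFZ]
3. ∠TFY = 34°  [linear pair at F on YZ]

∠TFY = 34°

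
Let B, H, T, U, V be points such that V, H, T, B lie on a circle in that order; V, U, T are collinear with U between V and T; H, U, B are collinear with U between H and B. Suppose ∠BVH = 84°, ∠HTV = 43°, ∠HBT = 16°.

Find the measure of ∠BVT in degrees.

1. ∠BTH = 96°  [cyclic VHTB, opposite ∠V+∠T]
2. ∠BHT = 68°  [△HTB]
3. ∠BVT = 68°  [same arc TB]

∠BVT = 68°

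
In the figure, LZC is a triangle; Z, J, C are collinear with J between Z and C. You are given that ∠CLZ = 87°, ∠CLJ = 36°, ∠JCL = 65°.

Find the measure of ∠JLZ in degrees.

∠JLZ = 51°

1. ∠CJL = 79°  [△LJC]
2. ∠LCZ = 65°  [J on ray CZ]
3. ∠LJZ = 101°  [linear pair at J on ZC]
4. ∠CZL = 28°  [△LZC]
5. ∠JZL = 28°  [J on ray ZC]
6. ∠JLZ = 51°  [△LZJ]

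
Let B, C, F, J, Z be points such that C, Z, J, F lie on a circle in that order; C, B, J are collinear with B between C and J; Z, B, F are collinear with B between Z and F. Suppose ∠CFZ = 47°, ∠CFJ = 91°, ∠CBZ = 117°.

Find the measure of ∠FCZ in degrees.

1. ∠CJZ = 47°  [same arc CZ]
2. ∠CZJ = 89°  [cyclic CZJF, opposite ∠Z+∠F]
3. ∠JCZ = 44°  [△CZJ]
4. ∠CZF = 19°  [△CBZ]
5. ∠FCZ = 114°  [△CZF]

∠FCZ = 114°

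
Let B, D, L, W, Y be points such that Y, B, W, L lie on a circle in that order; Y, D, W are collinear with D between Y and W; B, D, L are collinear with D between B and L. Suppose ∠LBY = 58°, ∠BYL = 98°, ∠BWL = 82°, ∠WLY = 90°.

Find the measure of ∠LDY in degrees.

1. ∠LWY = 58°  [same arc YL]
2. ∠BLY = 24°  [△YBL]
3. ∠LYW = 32°  [△YWL]
4. ∠LDY = 124°  [△YDL]

∠LDY = 124°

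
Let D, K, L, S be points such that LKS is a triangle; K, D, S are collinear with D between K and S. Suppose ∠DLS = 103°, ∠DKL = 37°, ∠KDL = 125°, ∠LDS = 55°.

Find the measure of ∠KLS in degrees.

1. ∠DSL = 22°  [△LDS]
2. ∠LKS = 37°  [D on ray KS]
3. ∠KSL = 22°  [D on ray SK]
4. ∠KLS = 121°  [△LKS]

∠KLS = 121°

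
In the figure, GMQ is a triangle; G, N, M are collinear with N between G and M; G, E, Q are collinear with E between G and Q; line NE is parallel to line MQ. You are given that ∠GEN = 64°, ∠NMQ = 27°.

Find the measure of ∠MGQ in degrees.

1. ∠GQM = 64°  [NE∥MQ, corresponding at E]
2. ∠GMQ = 27°  [N on ray MG]
3. ∠MGQ = 89°  [△GMQ]

∠MGQ = 89°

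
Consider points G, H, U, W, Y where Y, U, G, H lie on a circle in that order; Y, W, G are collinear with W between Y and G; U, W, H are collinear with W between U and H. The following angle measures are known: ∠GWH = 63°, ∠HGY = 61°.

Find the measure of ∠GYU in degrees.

1. ∠UWY = 63°  [vertical angles at W]
2. ∠HUY = 61°  [same arc YH]
3. ∠GYU = 56°  [△YWU]

∠GYU = 56°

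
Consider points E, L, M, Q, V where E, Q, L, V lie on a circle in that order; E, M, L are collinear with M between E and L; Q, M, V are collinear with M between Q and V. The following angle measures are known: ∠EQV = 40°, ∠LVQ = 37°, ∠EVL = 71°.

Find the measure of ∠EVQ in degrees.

∠EVQ = 34°

1. ∠ELV = 40°  [same arc EV]
2. ∠LMV = 103°  [△LMV]
3. ∠LEV = 69°  [△ELV]
4. ∠EMV = 77°  [linear pair at M on EL]
5. ∠EVQ = 34°  [△EMV]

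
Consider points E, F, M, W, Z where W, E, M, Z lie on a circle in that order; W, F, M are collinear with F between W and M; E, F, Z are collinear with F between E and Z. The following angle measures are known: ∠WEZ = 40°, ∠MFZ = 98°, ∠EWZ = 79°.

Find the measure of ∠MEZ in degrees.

1. ∠WMZ = 40°  [same arc WZ]
2. ∠EZM = 42°  [△MFZ]
3. ∠EMZ = 101°  [cyclic WEMZ, opposite ∠W+∠M]
4. ∠MEZ = 37°  [△EMZ]

∠MEZ = 37°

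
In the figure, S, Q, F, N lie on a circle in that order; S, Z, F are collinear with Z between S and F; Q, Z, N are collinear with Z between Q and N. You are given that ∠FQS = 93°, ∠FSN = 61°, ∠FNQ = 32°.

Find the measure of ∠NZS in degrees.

1. ∠FNS = 87°  [cyclic SQFN, opposite ∠Q+∠N]
2. ∠NFS = 32°  [△SFN]
3. ∠FZN = 116°  [△FZN]
4. ∠NZS = 64°  [linear pair at Z on SF]

∠NZS = 64°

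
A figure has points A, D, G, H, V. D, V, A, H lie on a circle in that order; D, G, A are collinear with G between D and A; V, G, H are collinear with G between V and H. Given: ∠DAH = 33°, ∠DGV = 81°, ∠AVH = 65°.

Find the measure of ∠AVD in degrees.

1. ∠DVH = 33°  [same arc DH]
2. ∠AGV = 99°  [linear pair at G on DA]
3. ∠ADV = 66°  [△DGV]
4. ∠DAV = 16°  [△VGA]
5. ∠AVD = 98°  [△DVA]

∠AVD = 98°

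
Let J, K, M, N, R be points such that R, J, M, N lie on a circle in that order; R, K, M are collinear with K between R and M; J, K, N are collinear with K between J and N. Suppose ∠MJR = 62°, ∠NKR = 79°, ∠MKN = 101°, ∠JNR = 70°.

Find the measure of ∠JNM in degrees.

1. ∠MNR = 118°  [cyclic RJMN, opposite ∠J+∠N]
2. ∠MRN = 31°  [△RKN]
3. ∠NMR = 31°  [△RMN]
4. ∠JNM = 48°  [△MKN]

∠JNM = 48°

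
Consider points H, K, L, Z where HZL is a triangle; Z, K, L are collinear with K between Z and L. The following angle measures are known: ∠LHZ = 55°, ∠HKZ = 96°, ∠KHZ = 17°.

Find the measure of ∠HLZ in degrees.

∠HLZ = 58°

1. ∠HZK = 67°  [△HZK]
2. ∠HZL = 67°  [K on ray ZL]
3. ∠HLZ = 58°  [△HZL]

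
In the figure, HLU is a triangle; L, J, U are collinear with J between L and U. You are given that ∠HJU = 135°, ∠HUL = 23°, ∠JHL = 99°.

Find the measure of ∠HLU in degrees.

1. ∠HJL = 45°  [linear pair at J on LU]
2. ∠HLJ = 36°  [△HLJ]
3. ∠HLU = 36°  [J on ray LU]

∠HLU = 36°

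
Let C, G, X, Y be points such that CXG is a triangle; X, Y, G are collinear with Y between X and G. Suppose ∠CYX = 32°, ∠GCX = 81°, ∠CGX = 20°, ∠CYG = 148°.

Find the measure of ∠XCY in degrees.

∠XCY = 69°

1. ∠CXG = 79°  [△CXG]
2. ∠CXY = 79°  [Y on ray XG]
3. ∠XCY = 69°  [△CXY]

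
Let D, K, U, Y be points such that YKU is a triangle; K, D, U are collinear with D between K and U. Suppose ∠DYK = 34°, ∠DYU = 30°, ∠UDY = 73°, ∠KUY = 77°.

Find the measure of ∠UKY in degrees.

1. ∠KDY = 107°  [linear pair at D on KU]
2. ∠DKY = 39°  [△YKD]
3. ∠UKY = 39°  [D on ray KU]

∠UKY = 39°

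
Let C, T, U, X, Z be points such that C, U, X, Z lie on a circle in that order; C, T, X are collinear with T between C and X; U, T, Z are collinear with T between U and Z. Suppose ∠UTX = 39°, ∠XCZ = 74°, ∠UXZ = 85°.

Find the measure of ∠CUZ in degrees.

1. ∠CTZ = 39°  [vertical angles at T]
2. ∠CZU = 67°  [△CTZ]
3. ∠UCZ = 95°  [cyclic CUXZ, opposite ∠C+∠X]
4. ∠CUZ = 18°  [△CUZ]

∠CUZ = 18°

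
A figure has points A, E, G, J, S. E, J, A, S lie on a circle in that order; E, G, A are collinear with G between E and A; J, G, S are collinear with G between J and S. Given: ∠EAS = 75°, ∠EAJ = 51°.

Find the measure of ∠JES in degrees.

∠JES = 54°

1. ∠EJS = 75°  [same arc ES]
2. ∠ESJ = 51°  [same arc EJ]
3. ∠JES = 54°  [△EJS]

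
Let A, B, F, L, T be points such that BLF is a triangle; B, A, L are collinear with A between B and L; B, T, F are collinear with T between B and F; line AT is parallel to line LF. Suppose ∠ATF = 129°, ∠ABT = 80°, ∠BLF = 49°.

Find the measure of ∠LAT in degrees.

1. ∠ATB = 51°  [linear pair at T on BF]
2. ∠BAT = 49°  [△BAT]
3. ∠LAT = 131°  [linear pair at A on BL]

∠LAT = 131°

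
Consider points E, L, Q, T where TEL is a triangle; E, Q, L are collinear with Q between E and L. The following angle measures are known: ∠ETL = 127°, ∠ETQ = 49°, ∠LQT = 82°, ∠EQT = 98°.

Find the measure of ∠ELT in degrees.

∠ELT = 20°

1. ∠QET = 33°  [△TEQ]
2. ∠LET = 33°  [Q on ray EL]
3. ∠ELT = 20°  [△TEL]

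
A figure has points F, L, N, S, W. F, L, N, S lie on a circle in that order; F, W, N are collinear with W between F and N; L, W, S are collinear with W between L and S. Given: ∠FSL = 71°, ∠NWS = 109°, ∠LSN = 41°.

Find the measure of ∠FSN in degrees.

∠FSN = 112°

1. ∠FWS = 71°  [linear pair at W on FN]
2. ∠FNS = 30°  [△NWS]
3. ∠NFS = 38°  [△FWS]
4. ∠FSN = 112°  [△FNS]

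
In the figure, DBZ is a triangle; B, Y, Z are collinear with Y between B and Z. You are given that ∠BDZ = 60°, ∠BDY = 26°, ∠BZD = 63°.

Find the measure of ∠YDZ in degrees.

∠YDZ = 34°

1. ∠DBZ = 57°  [△DBZ]
2. ∠DZY = 63°  [Y on ray ZB]
3. ∠DBY = 57°  [Y on ray BZ]
4. ∠BYD = 97°  [△DBY]
5. ∠DYZ = 83°  [linear pair at Y on BZ]
6. ∠YDZ = 34°  [△DYZ]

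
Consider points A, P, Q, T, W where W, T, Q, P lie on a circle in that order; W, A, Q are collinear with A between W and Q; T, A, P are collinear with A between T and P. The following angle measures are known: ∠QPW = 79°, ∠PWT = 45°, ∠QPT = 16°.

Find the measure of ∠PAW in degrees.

1. ∠QTW = 101°  [cyclic WTQP, opposite ∠T+∠P]
2. ∠PQT = 135°  [cyclic WTQP, opposite ∠W+∠Q]
3. ∠QWT = 16°  [same arc TQ]
4. ∠PTQ = 29°  [△TQP]
5. ∠TQW = 63°  [△WTQ]
6. ∠PWQ = 29°  [same arc QP]
7. ∠TPW = 63°  [same arc WT]
8. ∠PAW = 88°  [△WAP]

∠PAW = 88°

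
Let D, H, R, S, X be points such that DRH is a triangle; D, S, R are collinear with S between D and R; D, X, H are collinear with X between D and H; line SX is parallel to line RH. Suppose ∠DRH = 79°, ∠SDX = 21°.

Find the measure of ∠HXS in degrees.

∠HXS = 100°

1. ∠DSX = 79°  [SX∥RH, corresponding at S]
2. ∠DXS = 80°  [△DSX]
3. ∠HXS = 100°  [linear pair at X on DH]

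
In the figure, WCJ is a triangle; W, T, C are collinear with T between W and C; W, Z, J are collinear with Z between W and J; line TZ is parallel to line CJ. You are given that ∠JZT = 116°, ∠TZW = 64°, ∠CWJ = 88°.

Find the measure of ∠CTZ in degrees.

1. ∠CJW = 64°  [TZ∥CJ, corresponding at Z]
2. ∠JCW = 28°  [△WCJ]
3. ∠WTZ = 28°  [TZ∥CJ, corresponding at T]
4. ∠CTZ = 152°  [linear pair at T on WC]

∠CTZ = 152°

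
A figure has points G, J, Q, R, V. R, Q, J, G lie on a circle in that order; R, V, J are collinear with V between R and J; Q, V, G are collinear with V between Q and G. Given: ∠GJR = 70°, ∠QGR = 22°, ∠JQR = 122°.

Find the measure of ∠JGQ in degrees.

1. ∠QJR = 22°  [same arc RQ]
2. ∠JRQ = 36°  [△RQJ]
3. ∠JGQ = 36°  [same arc QJ]

∠JGQ = 36°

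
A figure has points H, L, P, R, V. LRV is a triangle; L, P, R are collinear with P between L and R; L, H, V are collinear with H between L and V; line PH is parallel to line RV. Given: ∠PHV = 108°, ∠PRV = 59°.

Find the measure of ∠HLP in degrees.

1. ∠LHP = 72°  [linear pair at H on LV]
2. ∠LRV = 59°  [P on ray RL]
3. ∠LVR = 72°  [PH∥RV, corresponding at H]
4. ∠RLV = 49°  [△LRV]
5. ∠HLP = 49°  [P on LR, H on LV]

∠HLP = 49°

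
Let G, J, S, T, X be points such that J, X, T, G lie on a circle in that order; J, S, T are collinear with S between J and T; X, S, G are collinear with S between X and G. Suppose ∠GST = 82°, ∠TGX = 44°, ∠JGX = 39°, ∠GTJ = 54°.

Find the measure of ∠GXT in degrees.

1. ∠JSX = 82°  [vertical angles at S]
2. ∠JTX = 39°  [same arc JX]
3. ∠TSX = 98°  [linear pair at S on JT]
4. ∠GXT = 43°  [△XST]

∠GXT = 43°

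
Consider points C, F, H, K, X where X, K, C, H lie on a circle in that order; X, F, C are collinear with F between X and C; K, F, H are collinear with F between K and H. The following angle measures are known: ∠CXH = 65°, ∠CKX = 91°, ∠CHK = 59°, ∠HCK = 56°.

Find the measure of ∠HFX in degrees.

∠HFX = 85°

1. ∠CHX = 89°  [cyclic XKCH, opposite ∠K+∠H]
2. ∠HCX = 26°  [△XCH]
3. ∠CFH = 95°  [△CFH]
4. ∠HFX = 85°  [linear pair at F on XC]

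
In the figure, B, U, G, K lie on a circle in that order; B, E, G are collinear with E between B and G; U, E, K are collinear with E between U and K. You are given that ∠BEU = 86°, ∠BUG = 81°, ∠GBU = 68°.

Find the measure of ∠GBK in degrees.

∠GBK = 55°

1. ∠GEK = 86°  [vertical angles at E]
2. ∠BKG = 99°  [cyclic BUGK, opposite ∠U+∠K]
3. ∠GKU = 68°  [same arc UG]
4. ∠BGK = 26°  [△GEK]
5. ∠GBK = 55°  [△BGK]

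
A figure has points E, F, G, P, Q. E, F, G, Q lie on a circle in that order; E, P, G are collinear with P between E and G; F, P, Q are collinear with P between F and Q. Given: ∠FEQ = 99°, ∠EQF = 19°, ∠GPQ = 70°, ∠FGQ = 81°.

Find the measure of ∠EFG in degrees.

∠EFG = 113°

1. ∠EFQ = 62°  [△EFQ]
2. ∠EGF = 19°  [same arc EF]
3. ∠EPF = 70°  [vertical angles at P]
4. ∠FEG = 48°  [△EPF]
5. ∠EFG = 113°  [△EFG]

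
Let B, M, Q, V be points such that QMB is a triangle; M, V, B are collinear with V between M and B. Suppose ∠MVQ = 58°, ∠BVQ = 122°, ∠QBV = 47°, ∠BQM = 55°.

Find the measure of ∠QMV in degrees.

1. ∠MBQ = 47°  [V on ray BM]
2. ∠BMQ = 78°  [△QMB]
3. ∠QMV = 78°  [V on ray MB]

∠QMV = 78°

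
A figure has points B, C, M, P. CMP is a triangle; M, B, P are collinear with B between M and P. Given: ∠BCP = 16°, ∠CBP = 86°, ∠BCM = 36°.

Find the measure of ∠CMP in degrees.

∠CMP = 50°

1. ∠CBM = 94°  [linear pair at B on MP]
2. ∠BMC = 50°  [△CMB]
3. ∠CMP = 50°  [B on ray MP]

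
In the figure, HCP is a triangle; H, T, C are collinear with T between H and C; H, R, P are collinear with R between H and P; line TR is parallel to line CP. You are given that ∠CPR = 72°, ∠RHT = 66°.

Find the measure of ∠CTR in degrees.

∠CTR = 138°

1. ∠CPH = 72°  [R on ray PH]
2. ∠CHP = 66°  [T on HC, R on HP]
3. ∠HCP = 42°  [△HCP]
4. ∠HTR = 42°  [TR∥CP, corresponding at T]
5. ∠CTR = 138°  [linear pair at T on HC]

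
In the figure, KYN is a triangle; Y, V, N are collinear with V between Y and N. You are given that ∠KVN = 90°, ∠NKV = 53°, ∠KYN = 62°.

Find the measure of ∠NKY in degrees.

∠NKY = 81°

1. ∠KNV = 37°  [△KVN]
2. ∠KNY = 37°  [V on ray NY]
3. ∠NKY = 81°  [△KYN]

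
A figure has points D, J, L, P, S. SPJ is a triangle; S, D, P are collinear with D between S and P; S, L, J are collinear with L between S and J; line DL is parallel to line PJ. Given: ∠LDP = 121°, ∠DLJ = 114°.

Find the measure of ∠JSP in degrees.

1. ∠LDS = 59°  [linear pair at D on SP]
2. ∠DLS = 66°  [linear pair at L on SJ]
3. ∠DSL = 55°  [△SDL]
4. ∠JSP = 55°  [D on SP, L on SJ]

∠JSP = 55°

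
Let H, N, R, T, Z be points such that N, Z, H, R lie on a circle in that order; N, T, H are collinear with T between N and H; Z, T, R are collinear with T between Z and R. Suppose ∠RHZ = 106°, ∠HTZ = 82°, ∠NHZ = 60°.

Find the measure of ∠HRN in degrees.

∠HRN = 96°

1. ∠RNZ = 74°  [cyclic NZHR, opposite ∠N+∠H]
2. ∠NTR = 82°  [vertical angles at T]
3. ∠NRZ = 60°  [same arc NZ]
4. ∠NZR = 46°  [△NZR]
5. ∠HNR = 38°  [△NTR]
6. ∠NHR = 46°  [same arc NR]
7. ∠HRN = 96°  [△NHR]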